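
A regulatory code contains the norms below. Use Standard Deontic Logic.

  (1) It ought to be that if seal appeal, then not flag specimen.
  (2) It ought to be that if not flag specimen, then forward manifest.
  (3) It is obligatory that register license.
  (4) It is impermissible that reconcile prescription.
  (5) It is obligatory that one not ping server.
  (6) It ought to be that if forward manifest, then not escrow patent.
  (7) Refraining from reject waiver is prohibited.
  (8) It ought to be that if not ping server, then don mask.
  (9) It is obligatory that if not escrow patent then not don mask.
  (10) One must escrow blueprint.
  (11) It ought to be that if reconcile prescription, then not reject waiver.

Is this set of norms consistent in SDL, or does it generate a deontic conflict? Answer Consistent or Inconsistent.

Premise 11 is O(reconcile_prescription → ¬reject_waiver), but O(reconcile_prescription) is not derivable from the premises, so it does not yield O(¬reject_waiver).
So O(¬reject_waiver) is not derivable, and the apparent clash with O(reject_waiver) does not arise.
A world satisfying every obligation exists (e.g. don_mask=true, escrow_blueprint=true, escrow_patent=true, flag_specimen=true, forward_manifest=false, ping_server=false, reconcile_prescription=false, register_license=true, reject_waiver=true, seal_appeal=false); no atom is both obligatory and forbidden, so the set is consistent.

Consistent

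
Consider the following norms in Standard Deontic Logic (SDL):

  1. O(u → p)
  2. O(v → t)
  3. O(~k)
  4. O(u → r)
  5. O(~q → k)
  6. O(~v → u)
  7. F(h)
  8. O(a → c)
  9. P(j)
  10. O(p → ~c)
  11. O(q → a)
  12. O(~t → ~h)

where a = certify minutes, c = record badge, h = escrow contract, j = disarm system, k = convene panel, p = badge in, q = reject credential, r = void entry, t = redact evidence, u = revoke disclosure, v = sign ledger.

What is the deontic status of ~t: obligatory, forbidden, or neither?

From premise 3 we have O(~k).
The contrapositive of premise 5 (O(~q → k)) is O(~k → q), and O(~k) is already established, so O(q).
With premise 11, O(q → a), the K-axiom yields O(a).
Applying K to premise 8 (O(a → c)) and O(a) yields O(c).
Premise 10 is O(p → ~c); contrapositively O(c → ~p). Since O(c) holds, K gives O(~p).
The contrapositive of premise 1 (O(u → p)) is O(~p → ~u), and O(~p) is already established, so O(~u).
The contrapositive of premise 6 (O(~v → u)) is O(~u → v), and O(~u) is already established, so O(v).
Applying K to premise 2 (O(v → t)) and O(v) yields O(t).
Premises 4, 7, 9, 12 do not contribute to this derivation.
Thus O(t), which is F(~t): ~t is forbidden.

Forbidden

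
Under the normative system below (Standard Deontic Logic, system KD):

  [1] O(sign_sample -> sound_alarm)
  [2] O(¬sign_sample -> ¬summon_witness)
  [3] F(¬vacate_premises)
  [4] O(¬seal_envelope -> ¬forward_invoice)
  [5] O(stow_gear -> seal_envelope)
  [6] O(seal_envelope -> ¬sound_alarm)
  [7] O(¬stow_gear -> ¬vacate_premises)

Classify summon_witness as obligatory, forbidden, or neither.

Forbidden

Premise 3 is F(¬vacate_premises), i.e. O(vacate_premises).
Premise 7, O(¬stow_gear -> ¬vacate_premises), contraposes to O(vacate_premises -> stow_gear); with O(vacate_premises) we get O(stow_gear).
Applying K to premise 5 (O(stow_gear -> seal_envelope)) and O(stow_gear) yields O(seal_envelope).
Premise 6 is O(seal_envelope -> ¬sound_alarm); since O(seal_envelope), deontic closure gives O(¬sound_alarm).
Premise 1, O(sign_sample -> sound_alarm), contraposes to O(¬sound_alarm -> ¬sign_sample); with O(¬sound_alarm) we get O(¬sign_sample).
Applying K to premise 2 (O(¬sign_sample -> ¬summon_witness)) and O(¬sign_sample) yields O(¬summon_witness).
Premise 4 does not contribute to this derivation.
Thus O(¬summon_witness), which is F(summon_witness): summon_witness is forbidden.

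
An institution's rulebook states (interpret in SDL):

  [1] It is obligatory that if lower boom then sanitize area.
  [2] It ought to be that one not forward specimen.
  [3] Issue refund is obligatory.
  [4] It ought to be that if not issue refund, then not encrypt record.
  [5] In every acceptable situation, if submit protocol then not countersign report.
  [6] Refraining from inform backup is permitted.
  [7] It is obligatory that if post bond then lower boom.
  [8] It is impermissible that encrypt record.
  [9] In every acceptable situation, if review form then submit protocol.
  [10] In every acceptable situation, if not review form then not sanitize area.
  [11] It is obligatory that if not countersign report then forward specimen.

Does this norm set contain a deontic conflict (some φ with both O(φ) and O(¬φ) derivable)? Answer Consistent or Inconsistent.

Consistent

Premise 4 is O(¬issue_refund → ¬encrypt_record); even if O(¬encrypt_record) held, inferring O(¬issue_refund) would be affirming the consequent — invalid.
So O(¬issue_refund) is not derivable, and the apparent clash with O(issue_refund) does not arise.
A world satisfying every obligation exists (e.g. countersign_report=true, encrypt_record=false, forward_specimen=false, inform_backup=false, issue_refund=true, lower_boom=false, post_bond=false, review_form=false, sanitize_area=false, submit_protocol=false); no atom is both obligatory and forbidden, so the set is consistent.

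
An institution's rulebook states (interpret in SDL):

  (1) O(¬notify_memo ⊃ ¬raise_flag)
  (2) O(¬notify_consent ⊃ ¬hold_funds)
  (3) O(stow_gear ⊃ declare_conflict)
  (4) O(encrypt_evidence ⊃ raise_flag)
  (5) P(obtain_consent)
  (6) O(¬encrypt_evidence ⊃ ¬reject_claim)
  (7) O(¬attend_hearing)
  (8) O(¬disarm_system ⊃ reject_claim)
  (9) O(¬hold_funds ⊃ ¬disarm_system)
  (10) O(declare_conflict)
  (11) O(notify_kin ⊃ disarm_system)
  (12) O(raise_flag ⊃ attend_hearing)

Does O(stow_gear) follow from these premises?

Premise 3 is O(stow_gear ⊃ declare_conflict); even if O(declare_conflict) held, inferring O(stow_gear) would be affirming the consequent — invalid.
No other premise forces O(stow_gear). An ideal world satisfying every premise can still have stow_gear false, so O(stow_gear) is not derivable.

No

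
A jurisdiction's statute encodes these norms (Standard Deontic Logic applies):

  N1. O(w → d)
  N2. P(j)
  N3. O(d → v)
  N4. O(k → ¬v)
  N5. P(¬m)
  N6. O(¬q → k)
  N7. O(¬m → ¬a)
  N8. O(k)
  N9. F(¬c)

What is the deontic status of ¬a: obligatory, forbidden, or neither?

Premise 7 is O(¬m → ¬a), but O(¬m) is not derivable from the premises (the permission P(¬m) asserts only ¬O(m), not O(¬m)), so it does not yield O(¬a).
No premise or chain of K-axiom applications forces O(¬a), and none forces O(a). So ¬a is neither obligatory nor forbidden under these norms.

Neither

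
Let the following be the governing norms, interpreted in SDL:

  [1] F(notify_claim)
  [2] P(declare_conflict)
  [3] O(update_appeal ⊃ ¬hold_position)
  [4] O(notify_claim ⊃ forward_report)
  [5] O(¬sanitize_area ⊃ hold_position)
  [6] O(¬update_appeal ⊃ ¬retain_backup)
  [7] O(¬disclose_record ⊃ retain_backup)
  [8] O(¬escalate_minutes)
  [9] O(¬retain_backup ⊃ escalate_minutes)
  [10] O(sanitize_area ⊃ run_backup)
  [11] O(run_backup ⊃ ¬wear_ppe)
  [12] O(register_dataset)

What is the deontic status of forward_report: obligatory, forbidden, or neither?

Neither

Premise 4 is O(notify_claim ⊃ forward_report), but O(notify_claim) is not derivable from the premises, so it does not yield O(forward_report).
No premise or chain of K-axiom applications forces O(forward_report), and none forces O(¬forward_report). So forward_report is neither obligatory nor forbidden under these norms.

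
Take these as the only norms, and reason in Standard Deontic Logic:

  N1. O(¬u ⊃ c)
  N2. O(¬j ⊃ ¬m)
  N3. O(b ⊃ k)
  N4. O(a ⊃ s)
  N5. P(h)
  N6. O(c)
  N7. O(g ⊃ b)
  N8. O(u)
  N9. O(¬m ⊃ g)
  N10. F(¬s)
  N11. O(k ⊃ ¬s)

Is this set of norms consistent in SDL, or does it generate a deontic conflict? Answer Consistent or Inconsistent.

Consistent

Premise 1 is O(¬u ⊃ c); even if O(c) held, inferring O(¬u) would be affirming the consequent — invalid.
So O(¬u) is not derivable, and the apparent clash with O(u) does not arise.
A world satisfying every obligation exists (e.g. a=false, b=false, c=true, g=false, h=false, j=true, k=false, m=true, s=true, u=true); no atom is both obligatory and forbidden, so the set is consistent.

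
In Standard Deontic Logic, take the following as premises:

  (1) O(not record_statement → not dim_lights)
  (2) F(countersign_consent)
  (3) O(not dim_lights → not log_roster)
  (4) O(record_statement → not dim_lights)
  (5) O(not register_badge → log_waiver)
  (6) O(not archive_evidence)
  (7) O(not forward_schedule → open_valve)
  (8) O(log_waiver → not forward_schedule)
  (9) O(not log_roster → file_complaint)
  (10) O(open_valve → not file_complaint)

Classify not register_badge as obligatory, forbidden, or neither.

By case analysis on record_statement: premise 4 gives O(record_statement → not dim_lights) and premise 1 gives O(not record_statement → not dim_lights), so O(not dim_lights) either way.
Premise 3 is O(not dim_lights → not log_roster); since O(not dim_lights), deontic closure gives O(not log_roster).
From O(not log_roster) and premise 9, O(not log_roster → file_complaint), we obtain O(file_complaint).
Premise 10 is O(open_valve → not file_complaint); contrapositively O(file_complaint → not open_valve). Since O(file_complaint) holds, K gives O(not open_valve).
Premise 7 is O(not forward_schedule → open_valve); contrapositively O(not open_valve → forward_schedule). Since O(not open_valve) holds, K gives O(forward_schedule).
Premise 8, O(log_waiver → not forward_schedule), contraposes to O(forward_schedule → not log_waiver); with O(forward_schedule) we get O(not log_waiver).
Premise 5, O(not register_badge → log_waiver), contraposes to O(not log_waiver → register_badge); with O(not log_waiver) we get O(register_badge).
Premises 2, 6 do not contribute to this derivation.
Thus O(register_badge), which is F(not register_badge): not register_badge is forbidden.

Forbidden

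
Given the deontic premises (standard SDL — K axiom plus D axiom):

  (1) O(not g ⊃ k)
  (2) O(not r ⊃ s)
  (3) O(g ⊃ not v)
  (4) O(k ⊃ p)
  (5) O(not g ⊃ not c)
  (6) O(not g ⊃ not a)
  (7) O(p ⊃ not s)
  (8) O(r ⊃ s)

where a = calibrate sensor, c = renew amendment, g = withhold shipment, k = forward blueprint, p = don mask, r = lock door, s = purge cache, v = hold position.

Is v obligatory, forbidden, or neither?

Forbidden

Premises 2 and 8 are O(not r ⊃ s) and O(r ⊃ s); every ideal world satisfies not r or r, so in either case s holds — hence O(s).
Premise 7, O(p ⊃ not s), contraposes to O(s ⊃ not p); with O(s) we get O(not p).
Premise 4, O(k ⊃ p), contraposes to O(not p ⊃ not k); with O(not p) we get O(not k).
The contrapositive of premise 1 (O(not g ⊃ k)) is O(not k ⊃ g), and O(not k) is already established, so O(g).
Applying K to premise 3 (O(g ⊃ not v)) and O(g) yields O(not v).
Premises 5, 6 do not contribute to this derivation.
Thus O(not v), which is F(v): v is forbidden.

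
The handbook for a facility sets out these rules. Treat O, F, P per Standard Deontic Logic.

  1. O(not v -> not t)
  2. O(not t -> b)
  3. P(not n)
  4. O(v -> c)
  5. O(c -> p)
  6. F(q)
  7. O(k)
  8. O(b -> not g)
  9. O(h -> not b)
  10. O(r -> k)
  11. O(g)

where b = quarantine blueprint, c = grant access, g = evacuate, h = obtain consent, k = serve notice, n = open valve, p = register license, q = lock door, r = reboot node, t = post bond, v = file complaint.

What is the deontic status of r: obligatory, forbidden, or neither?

Neither

Premise 10 is O(r -> k); even if O(k) held, inferring O(r) would be affirming the consequent — invalid.
No premise or chain of K-axiom applications forces O(r), and none forces O(not r). So r is neither obligatory nor forbidden under these norms.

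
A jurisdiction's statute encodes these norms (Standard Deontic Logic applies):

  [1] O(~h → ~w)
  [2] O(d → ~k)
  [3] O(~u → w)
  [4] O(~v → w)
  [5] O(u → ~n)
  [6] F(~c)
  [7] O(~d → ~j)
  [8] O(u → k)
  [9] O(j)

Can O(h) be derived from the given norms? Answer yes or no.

Yes

From premise 9 we have O(j).
The contrapositive of premise 7 (O(~d → ~j)) is O(j → d), and O(j) is already established, so O(d).
With premise 2, O(d → ~k), the K-axiom yields O(~k).
Premise 8 is O(u → k); contrapositively O(~k → ~u). Since O(~k) holds, K gives O(~u).
Premise 3 is O(~u → w); since O(~u), deontic closure gives O(w).
The contrapositive of premise 1 (O(~h → ~w)) is O(w → h), and O(w) is already established, so O(h).
Premises 4, 5, 6 do not contribute to this derivation.
So O(h) follows.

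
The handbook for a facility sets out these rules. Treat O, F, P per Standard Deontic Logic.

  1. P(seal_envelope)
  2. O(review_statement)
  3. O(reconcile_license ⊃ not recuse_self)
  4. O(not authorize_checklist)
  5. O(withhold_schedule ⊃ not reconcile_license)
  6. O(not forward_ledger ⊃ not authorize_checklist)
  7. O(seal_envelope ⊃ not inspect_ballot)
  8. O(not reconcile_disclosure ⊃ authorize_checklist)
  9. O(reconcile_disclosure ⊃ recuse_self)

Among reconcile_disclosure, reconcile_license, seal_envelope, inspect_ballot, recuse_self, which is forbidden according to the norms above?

reconcile_license

Premise 4 states O(not authorize_checklist) outright.
Premise 8 is O(not reconcile_disclosure ⊃ authorize_checklist); contrapositively O(not authorize_checklist ⊃ reconcile_disclosure). Since O(not authorize_checklist) holds, K gives O(reconcile_disclosure).
Premise 9 is O(reconcile_disclosure ⊃ recuse_self); since O(reconcile_disclosure), deontic closure gives O(recuse_self).
The contrapositive of premise 3 (O(reconcile_license ⊃ not recuse_self)) is O(recuse_self ⊃ not reconcile_license), and O(recuse_self) is already established, so O(not reconcile_license).
So O(not reconcile_license) holds, i.e. reconcile_license is forbidden. None of the other listed options is forbidden under the premises.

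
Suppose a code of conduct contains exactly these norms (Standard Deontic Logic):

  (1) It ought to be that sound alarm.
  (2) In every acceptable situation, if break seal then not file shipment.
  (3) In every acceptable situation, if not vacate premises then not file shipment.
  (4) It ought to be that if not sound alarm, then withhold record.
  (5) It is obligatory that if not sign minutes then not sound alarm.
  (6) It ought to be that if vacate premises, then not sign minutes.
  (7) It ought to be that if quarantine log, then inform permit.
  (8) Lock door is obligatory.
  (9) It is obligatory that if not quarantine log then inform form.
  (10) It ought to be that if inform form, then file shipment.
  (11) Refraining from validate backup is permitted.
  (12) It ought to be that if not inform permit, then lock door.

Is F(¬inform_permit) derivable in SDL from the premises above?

From premise 1 we have O(sound_alarm).
Premise 5, O(¬sign_minutes → ¬sound_alarm), contraposes to O(sound_alarm → sign_minutes); with O(sound_alarm) we get O(sign_minutes).
Premise 6 is O(vacate_premises → ¬sign_minutes); contrapositively O(sign_minutes → ¬vacate_premises). Since O(sign_minutes) holds, K gives O(¬vacate_premises).
With premise 3, O(¬vacate_premises → ¬file_shipment), the K-axiom yields O(¬file_shipment).
The contrapositive of premise 10 (O(inform_form → file_shipment)) is O(¬file_shipment → ¬inform_form), and O(¬file_shipment) is already established, so O(¬inform_form).
Premise 9 is O(¬quarantine_log → inform_form); contrapositively O(¬inform_form → quarantine_log). Since O(¬inform_form) holds, K gives O(quarantine_log).
With premise 7, O(quarantine_log → inform_permit), the K-axiom yields O(inform_permit).
Premises 2, 4, 8, 11, 12 do not contribute to this derivation.
So O(inform_permit) holds, i.e. F(¬inform_permit). The claim follows.

Yes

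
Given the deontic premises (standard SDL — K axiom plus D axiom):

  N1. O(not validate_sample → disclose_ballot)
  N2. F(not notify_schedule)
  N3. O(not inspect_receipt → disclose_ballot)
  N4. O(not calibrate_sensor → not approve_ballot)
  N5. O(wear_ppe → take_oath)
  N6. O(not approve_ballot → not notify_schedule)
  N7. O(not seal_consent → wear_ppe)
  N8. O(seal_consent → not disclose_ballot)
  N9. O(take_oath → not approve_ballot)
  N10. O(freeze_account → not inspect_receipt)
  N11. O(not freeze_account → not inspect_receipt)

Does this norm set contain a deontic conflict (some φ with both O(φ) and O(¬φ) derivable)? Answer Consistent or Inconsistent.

By case analysis on not freeze_account: premise 11 gives O(not freeze_account → not inspect_receipt) and premise 10 gives O(freeze_account → not inspect_receipt), so O(not inspect_receipt) either way.
With premise 3, O(not inspect_receipt → disclose_ballot), the K-axiom yields O(disclose_ballot).
The contrapositive of premise 8 (O(seal_consent → not disclose_ballot)) is O(disclose_ballot → not seal_consent), and O(disclose_ballot) is already established, so O(not seal_consent).
With premise 7, O(not seal_consent → wear_ppe), the K-axiom yields O(wear_ppe).
Applying K to premise 5 (O(wear_ppe → take_oath)) and O(wear_ppe) yields O(take_oath).
With premise 9, O(take_oath → not approve_ballot), the K-axiom yields O(not approve_ballot).
With premise 6, O(not approve_ballot → not notify_schedule), the K-axiom yields O(not notify_schedule).
But premise 2, F(not notify_schedule), means O(notify_schedule).
We now have both O(not notify_schedule) and O(notify_schedule) — notify_schedule is simultaneously obligatory and forbidden, violating the D-axiom.

Inconsistent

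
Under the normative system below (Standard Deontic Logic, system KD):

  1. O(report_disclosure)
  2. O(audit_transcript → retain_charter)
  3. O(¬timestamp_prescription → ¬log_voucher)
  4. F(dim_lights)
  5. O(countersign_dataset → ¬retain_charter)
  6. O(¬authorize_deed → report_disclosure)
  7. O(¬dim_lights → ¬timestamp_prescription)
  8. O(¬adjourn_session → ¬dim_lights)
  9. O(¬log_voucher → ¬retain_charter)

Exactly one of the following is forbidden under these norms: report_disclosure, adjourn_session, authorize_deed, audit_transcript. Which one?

audit_transcript

F(dim_lights) at premise 4 means O(¬dim_lights).
Premise 7 is O(¬dim_lights → ¬timestamp_prescription); since O(¬dim_lights), deontic closure gives O(¬timestamp_prescription).
Applying K to premise 3 (O(¬timestamp_prescription → ¬log_voucher)) and O(¬timestamp_prescription) yields O(¬log_voucher).
With premise 9, O(¬log_voucher → ¬retain_charter), the K-axiom yields O(¬retain_charter).
Premise 2 is O(audit_transcript → retain_charter); contrapositively O(¬retain_charter → ¬audit_transcript). Since O(¬retain_charter) holds, K gives O(¬audit_transcript).
So O(¬audit_transcript) holds, i.e. audit_transcript is forbidden. None of the other listed options is forbidden under the premises.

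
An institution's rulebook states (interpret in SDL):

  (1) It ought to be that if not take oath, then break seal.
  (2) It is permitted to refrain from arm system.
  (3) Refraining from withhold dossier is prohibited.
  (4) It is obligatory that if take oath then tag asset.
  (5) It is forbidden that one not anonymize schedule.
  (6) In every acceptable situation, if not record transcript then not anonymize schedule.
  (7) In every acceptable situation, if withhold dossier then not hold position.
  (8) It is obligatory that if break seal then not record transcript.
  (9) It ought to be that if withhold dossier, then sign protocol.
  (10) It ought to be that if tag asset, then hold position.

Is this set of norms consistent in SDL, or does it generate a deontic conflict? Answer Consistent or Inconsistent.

Inconsistent

Premise 5, F(¬anonymize_schedule), is equivalent to O(anonymize_schedule).
Premise 6, O(¬record_transcript → ¬anonymize_schedule), contraposes to O(anonymize_schedule → record_transcript); with O(anonymize_schedule) we get O(record_transcript).
Premise 8, O(break_seal → ¬record_transcript), contraposes to O(record_transcript → ¬break_seal); with O(record_transcript) we get O(¬break_seal).
Premise 1 is O(¬take_oath → break_seal); contrapositively O(¬break_seal → take_oath). Since O(¬break_seal) holds, K gives O(take_oath).
From O(take_oath) and premise 4, O(take_oath → tag_asset), we obtain O(tag_asset).
Applying K to premise 10 (O(tag_asset → hold_position)) and O(tag_asset) yields O(hold_position).
Premise 7 is O(withhold_dossier → ¬hold_position); contrapositively O(hold_position → ¬withhold_dossier). Since O(hold_position) holds, K gives O(¬withhold_dossier).
However, F(¬withhold_dossier) at premise 3 amounts to O(withhold_dossier).
We now have both O(¬withhold_dossier) and O(withhold_dossier) — withhold_dossier is simultaneously obligatory and forbidden, violating the D-axiom.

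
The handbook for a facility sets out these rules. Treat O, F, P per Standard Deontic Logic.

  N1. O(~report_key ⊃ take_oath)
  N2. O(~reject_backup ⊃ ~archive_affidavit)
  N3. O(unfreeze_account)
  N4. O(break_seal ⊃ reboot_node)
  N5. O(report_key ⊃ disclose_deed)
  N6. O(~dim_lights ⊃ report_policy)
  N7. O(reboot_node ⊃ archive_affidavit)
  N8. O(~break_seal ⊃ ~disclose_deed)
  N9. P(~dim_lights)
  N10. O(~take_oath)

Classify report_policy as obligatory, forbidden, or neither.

Premise 6 is O(~dim_lights ⊃ report_policy), but O(~dim_lights) is not derivable from the premises (the permission P(~dim_lights) asserts only ~O(dim_lights), not O(~dim_lights)), so it does not yield O(report_policy).
No premise or chain of K-axiom applications forces O(report_policy), and none forces O(~report_policy). So report_policy is neither obligatory nor forbidden under these norms.

Neither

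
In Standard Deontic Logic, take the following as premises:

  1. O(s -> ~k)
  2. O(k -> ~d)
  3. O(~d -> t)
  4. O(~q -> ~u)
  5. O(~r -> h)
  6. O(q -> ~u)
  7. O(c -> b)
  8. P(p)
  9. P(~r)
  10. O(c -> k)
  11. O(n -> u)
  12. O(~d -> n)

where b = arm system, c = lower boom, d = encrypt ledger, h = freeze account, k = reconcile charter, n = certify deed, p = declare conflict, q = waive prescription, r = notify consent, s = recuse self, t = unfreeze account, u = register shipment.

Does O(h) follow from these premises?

No

Premise 5 is O(~r -> h), but O(~r) is not derivable from the premises (the permission P(~r) asserts only ~O(r), not O(~r)), so it does not yield O(h).
No other premise forces O(h). An ideal world satisfying every premise can still have h false, so O(h) is not derivable.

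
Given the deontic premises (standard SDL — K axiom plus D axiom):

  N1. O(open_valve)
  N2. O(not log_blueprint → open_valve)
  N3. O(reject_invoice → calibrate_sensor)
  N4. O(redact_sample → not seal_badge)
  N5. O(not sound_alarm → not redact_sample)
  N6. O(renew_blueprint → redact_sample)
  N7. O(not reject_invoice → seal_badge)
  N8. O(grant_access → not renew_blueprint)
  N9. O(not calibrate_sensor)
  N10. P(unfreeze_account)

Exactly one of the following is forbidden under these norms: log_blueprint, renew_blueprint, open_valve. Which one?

Premise 9 states O(not calibrate_sensor) outright.
The contrapositive of premise 3 (O(reject_invoice → calibrate_sensor)) is O(not calibrate_sensor → not reject_invoice), and O(not calibrate_sensor) is already established, so O(not reject_invoice).
Applying K to premise 7 (O(not reject_invoice → seal_badge)) and O(not reject_invoice) yields O(seal_badge).
Premise 4 is O(redact_sample → not seal_badge); contrapositively O(seal_badge → not redact_sample). Since O(seal_badge) holds, K gives O(not redact_sample).
Premise 6 is O(renew_blueprint → redact_sample); contrapositively O(not redact_sample → not renew_blueprint). Since O(not redact_sample) holds, K gives O(not renew_blueprint).
So O(not renew_blueprint) holds, i.e. renew_blueprint is forbidden. None of the other listed options is forbidden under the premises.

renew_blueprint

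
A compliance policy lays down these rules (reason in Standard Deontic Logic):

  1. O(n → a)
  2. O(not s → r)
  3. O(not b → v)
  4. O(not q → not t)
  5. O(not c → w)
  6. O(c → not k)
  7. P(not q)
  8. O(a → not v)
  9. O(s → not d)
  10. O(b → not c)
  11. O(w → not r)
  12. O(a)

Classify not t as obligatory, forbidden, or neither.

Premise 4 is O(not q → not t), but O(not q) is not derivable from the premises (the permission P(not q) asserts only not O(q), not O(not q)), so it does not yield O(not t).
No premise or chain of K-axiom applications forces O(not t), and none forces O(t). So not t is neither obligatory nor forbidden under these norms.

Neither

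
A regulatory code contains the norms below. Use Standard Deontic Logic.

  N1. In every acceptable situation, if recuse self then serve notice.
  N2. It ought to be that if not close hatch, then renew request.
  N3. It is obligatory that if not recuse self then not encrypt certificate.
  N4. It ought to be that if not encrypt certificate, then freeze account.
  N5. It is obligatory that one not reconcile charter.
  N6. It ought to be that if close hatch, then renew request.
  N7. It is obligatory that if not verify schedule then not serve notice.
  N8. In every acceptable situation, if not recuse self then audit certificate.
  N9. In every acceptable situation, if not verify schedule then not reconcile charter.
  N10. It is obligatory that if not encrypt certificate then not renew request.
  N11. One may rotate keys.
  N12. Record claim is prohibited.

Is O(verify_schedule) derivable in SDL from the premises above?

Premises 2 and 6 cover both cases: O(¬close_hatch → renew_request) and O(close_hatch → renew_request). Since ¬close_hatch ∨ close_hatch is a tautology, O(renew_request) follows.
Premise 10 is O(¬encrypt_certificate → ¬renew_request); contrapositively O(renew_request → encrypt_certificate). Since O(renew_request) holds, K gives O(encrypt_certificate).
Premise 3, O(¬recuse_self → ¬encrypt_certificate), contraposes to O(encrypt_certificate → recuse_self); with O(encrypt_certificate) we get O(recuse_self).
From O(recuse_self) and premise 1, O(recuse_self → serve_notice), we obtain O(serve_notice).
Premise 7 is O(¬verify_schedule → ¬serve_notice); contrapositively O(serve_notice → verify_schedule). Since O(serve_notice) holds, K gives O(verify_schedule).
Premises 4, 5, 8, 9, 11, 12 do not contribute to this derivation.
So O(verify_schedule) follows.

Yes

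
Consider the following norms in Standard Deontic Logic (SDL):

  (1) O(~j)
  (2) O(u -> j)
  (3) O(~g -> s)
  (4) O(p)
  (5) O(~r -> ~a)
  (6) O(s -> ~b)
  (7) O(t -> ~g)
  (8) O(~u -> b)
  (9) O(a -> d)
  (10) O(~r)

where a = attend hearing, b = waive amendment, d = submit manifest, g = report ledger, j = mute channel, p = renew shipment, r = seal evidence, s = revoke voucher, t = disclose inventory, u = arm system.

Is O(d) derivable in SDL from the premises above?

Premise 9 is O(a -> d), but O(a) is not derivable from the premises, so it does not yield O(d).
No other premise forces O(d). An ideal world satisfying every premise can still have d false, so O(d) is not derivable.

No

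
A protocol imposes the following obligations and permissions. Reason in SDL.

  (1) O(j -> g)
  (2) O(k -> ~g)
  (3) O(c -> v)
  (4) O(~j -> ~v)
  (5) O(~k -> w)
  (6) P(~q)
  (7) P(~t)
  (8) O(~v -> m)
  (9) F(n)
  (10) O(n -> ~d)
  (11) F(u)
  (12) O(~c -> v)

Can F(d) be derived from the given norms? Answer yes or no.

No

Premise 10 is O(n -> ~d), but O(n) is not derivable from the premises, so it does not yield O(~d).
No other premise forces O(~d). An ideal world satisfying every premise can still have d true, so F(d) is not derivable.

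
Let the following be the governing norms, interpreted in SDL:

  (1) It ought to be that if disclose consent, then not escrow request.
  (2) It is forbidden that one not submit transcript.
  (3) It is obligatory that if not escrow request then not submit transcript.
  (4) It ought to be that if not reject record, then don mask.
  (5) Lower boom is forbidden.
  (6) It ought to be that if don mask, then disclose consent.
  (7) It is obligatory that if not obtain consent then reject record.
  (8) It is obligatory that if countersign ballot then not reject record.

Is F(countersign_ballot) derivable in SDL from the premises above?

Yes

F(¬submit_transcript) at premise 2 means O(submit_transcript).
Premise 3, O(¬escrow_request → ¬submit_transcript), contraposes to O(submit_transcript → escrow_request); with O(submit_transcript) we get O(escrow_request).
Premise 1, O(disclose_consent → ¬escrow_request), contraposes to O(escrow_request → ¬disclose_consent); with O(escrow_request) we get O(¬disclose_consent).
The contrapositive of premise 6 (O(don_mask → disclose_consent)) is O(¬disclose_consent → ¬don_mask), and O(¬disclose_consent) is already established, so O(¬don_mask).
Premise 4 is O(¬reject_record → don_mask); contrapositively O(¬don_mask → reject_record). Since O(¬don_mask) holds, K gives O(reject_record).
The contrapositive of premise 8 (O(countersign_ballot → ¬reject_record)) is O(reject_record → ¬countersign_ballot), and O(reject_record) is already established, so O(¬countersign_ballot).
Premises 5, 7 do not contribute to this derivation.
So O(¬countersign_ballot) holds, i.e. F(countersign_ballot). The claim follows.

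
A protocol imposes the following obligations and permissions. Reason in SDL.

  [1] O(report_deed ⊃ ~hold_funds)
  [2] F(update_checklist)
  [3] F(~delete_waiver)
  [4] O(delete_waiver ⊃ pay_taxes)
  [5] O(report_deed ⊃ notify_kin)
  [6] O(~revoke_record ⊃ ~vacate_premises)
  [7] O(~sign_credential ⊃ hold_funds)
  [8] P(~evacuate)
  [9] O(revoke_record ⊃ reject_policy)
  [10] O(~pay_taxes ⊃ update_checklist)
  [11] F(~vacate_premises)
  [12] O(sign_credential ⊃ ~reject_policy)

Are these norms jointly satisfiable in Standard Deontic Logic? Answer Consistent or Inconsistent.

Consistent

Premise 10 is O(~pay_taxes ⊃ update_checklist), but O(~pay_taxes) is not derivable from the premises, so it does not yield O(update_checklist).
So O(update_checklist) is not derivable, and the apparent clash with O(~update_checklist) does not arise.
A world satisfying every obligation exists (e.g. delete_waiver=true, evacuate=false, hold_funds=true, notify_kin=false, pay_taxes=true, reject_policy=true, report_deed=false, revoke_record=true, sign_credential=false, update_checklist=false, vacate_premises=true); no atom is both obligatory and forbidden, so the set is consistent.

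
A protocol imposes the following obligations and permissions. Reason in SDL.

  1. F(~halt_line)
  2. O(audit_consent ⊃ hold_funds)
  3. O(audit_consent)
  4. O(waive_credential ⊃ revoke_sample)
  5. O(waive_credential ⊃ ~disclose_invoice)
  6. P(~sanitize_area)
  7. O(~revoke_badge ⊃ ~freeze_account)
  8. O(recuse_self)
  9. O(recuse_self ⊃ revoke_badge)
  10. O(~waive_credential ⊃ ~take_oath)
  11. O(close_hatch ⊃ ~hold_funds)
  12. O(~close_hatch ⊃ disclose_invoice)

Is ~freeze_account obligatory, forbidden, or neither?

Neither

Premise 7 is O(~revoke_badge ⊃ ~freeze_account), but O(~revoke_badge) is not derivable from the premises, so it does not yield O(~freeze_account).
No premise or chain of K-axiom applications forces O(~freeze_account), and none forces O(freeze_account). So ~freeze_account is neither obligatory nor forbidden under these norms.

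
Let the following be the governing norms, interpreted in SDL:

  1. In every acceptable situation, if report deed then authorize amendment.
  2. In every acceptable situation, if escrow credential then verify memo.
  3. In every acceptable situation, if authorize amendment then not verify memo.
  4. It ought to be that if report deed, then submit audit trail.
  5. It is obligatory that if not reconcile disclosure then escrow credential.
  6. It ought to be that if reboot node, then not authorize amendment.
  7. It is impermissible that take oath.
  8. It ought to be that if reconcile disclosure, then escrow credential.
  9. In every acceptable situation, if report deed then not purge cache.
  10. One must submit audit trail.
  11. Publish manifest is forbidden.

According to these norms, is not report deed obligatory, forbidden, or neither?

Obligatory

By case analysis on reconcile_disclosure: premise 8 gives O(reconcile_disclosure → escrow_credential) and premise 5 gives O(¬reconcile_disclosure → escrow_credential), so O(escrow_credential) either way.
Applying K to premise 2 (O(escrow_credential → verify_memo)) and O(escrow_credential) yields O(verify_memo).
Premise 3 is O(authorize_amendment → ¬verify_memo); contrapositively O(verify_memo → ¬authorize_amendment). Since O(verify_memo) holds, K gives O(¬authorize_amendment).
Premise 1, O(report_deed → authorize_amendment), contraposes to O(¬authorize_amendment → ¬report_deed); with O(¬authorize_amendment) we get O(¬report_deed).
Premises 4, 6, 7, 9, 10, 11 do not contribute to this derivation.
Hence ¬report_deed is obligatory.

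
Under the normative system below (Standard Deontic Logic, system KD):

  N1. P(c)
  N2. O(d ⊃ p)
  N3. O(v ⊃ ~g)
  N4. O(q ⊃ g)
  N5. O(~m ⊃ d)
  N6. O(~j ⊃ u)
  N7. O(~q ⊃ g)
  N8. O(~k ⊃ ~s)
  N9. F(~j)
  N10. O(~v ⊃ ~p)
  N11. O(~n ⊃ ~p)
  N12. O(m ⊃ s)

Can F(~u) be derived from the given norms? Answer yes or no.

Premise 6 is O(~j ⊃ u), but O(~j) is not derivable from the premises, so it does not yield O(u).
No other premise forces O(u). An ideal world satisfying every premise can still have ~u true, so F(~u) is not derivable.

No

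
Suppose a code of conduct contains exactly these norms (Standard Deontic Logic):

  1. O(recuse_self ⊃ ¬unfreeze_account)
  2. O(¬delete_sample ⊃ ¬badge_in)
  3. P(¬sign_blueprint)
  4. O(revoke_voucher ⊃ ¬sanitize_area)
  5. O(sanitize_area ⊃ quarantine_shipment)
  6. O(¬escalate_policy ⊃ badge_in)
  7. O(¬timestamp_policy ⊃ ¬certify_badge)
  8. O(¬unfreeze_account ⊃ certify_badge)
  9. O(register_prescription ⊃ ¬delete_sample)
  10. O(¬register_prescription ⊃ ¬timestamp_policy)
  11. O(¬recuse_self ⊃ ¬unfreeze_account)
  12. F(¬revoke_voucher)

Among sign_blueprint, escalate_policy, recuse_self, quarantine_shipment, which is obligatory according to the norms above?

escalate_policy

By case analysis on recuse_self: premise 1 gives O(recuse_self ⊃ ¬unfreeze_account) and premise 11 gives O(¬recuse_self ⊃ ¬unfreeze_account), so O(¬unfreeze_account) either way.
From O(¬unfreeze_account) and premise 8, O(¬unfreeze_account ⊃ certify_badge), we obtain O(certify_badge).
Premise 7, O(¬timestamp_policy ⊃ ¬certify_badge), contraposes to O(certify_badge ⊃ timestamp_policy); with O(certify_badge) we get O(timestamp_policy).
The contrapositive of premise 10 (O(¬register_prescription ⊃ ¬timestamp_policy)) is O(timestamp_policy ⊃ register_prescription), and O(timestamp_policy) is already established, so O(register_prescription).
From O(register_prescription) and premise 9, O(register_prescription ⊃ ¬delete_sample), we obtain O(¬delete_sample).
Applying K to premise 2 (O(¬delete_sample ⊃ ¬badge_in)) and O(¬delete_sample) yields O(¬badge_in).
The contrapositive of premise 6 (O(¬escalate_policy ⊃ badge_in)) is O(¬badge_in ⊃ escalate_policy), and O(¬badge_in) is already established, so O(escalate_policy).
So O(escalate_policy) holds — escalate_policy is obligatory. None of the other listed options is made obligatory by any chain of premises.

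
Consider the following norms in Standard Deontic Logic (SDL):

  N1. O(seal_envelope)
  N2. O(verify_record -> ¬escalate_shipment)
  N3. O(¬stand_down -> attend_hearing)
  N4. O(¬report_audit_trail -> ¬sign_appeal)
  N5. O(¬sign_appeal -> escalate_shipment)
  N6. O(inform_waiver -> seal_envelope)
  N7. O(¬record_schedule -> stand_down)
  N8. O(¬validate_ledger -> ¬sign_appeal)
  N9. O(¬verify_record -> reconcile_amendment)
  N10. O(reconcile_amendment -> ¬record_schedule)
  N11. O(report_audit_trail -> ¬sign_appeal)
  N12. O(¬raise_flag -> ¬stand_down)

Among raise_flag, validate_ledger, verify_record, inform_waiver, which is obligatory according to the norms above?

Premises 4 and 11 cover both cases: O(¬report_audit_trail -> ¬sign_appeal) and O(report_audit_trail -> ¬sign_appeal). Since ¬report_audit_trail ∨ report_audit_trail is a tautology, O(¬sign_appeal) follows.
With premise 5, O(¬sign_appeal -> escalate_shipment), the K-axiom yields O(escalate_shipment).
Premise 2 is O(verify_record -> ¬escalate_shipment); contrapositively O(escalate_shipment -> ¬verify_record). Since O(escalate_shipment) holds, K gives O(¬verify_record).
Applying K to premise 9 (O(¬verify_record -> reconcile_amendment)) and O(¬verify_record) yields O(reconcile_amendment).
Premise 10 is O(reconcile_amendment -> ¬record_schedule); since O(reconcile_amendment), deontic closure gives O(¬record_schedule).
With premise 7, O(¬record_schedule -> stand_down), the K-axiom yields O(stand_down).
The contrapositive of premise 12 (O(¬raise_flag -> ¬stand_down)) is O(stand_down -> raise_flag), and O(stand_down) is already established, so O(raise_flag).
So O(raise_flag) holds — raise_flag is obligatory. None of the other listed options is made obligatory by any chain of premises.

raise_flag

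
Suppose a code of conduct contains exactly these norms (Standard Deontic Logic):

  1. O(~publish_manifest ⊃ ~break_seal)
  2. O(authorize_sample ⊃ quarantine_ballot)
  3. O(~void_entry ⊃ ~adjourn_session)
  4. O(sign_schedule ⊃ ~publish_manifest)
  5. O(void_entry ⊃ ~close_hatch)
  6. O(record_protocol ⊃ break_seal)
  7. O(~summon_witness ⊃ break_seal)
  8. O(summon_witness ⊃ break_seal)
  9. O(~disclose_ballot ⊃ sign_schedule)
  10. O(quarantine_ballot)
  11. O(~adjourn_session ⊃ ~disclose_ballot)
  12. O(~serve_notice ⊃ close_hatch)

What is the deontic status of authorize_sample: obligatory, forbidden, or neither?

Premise 2 is O(authorize_sample ⊃ quarantine_ballot); even if O(quarantine_ballot) held, inferring O(authorize_sample) would be affirming the consequent — invalid.
No premise or chain of K-axiom applications forces O(authorize_sample), and none forces O(~authorize_sample). So authorize_sample is neither obligatory nor forbidden under these norms.

Neither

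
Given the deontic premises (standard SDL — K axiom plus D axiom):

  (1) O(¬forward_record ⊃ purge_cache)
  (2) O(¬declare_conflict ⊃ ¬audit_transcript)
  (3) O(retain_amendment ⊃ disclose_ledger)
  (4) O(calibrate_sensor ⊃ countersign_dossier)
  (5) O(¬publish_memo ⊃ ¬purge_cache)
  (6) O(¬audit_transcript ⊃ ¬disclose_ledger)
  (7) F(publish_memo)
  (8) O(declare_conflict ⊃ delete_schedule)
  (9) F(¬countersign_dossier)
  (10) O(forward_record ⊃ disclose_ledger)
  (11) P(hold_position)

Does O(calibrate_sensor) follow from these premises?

Premise 4 is O(calibrate_sensor ⊃ countersign_dossier); even if O(countersign_dossier) held, inferring O(calibrate_sensor) would be affirming the consequent — invalid.
No other premise forces O(calibrate_sensor). An ideal world satisfying every premise can still have calibrate_sensor false, so O(calibrate_sensor) is not derivable.

No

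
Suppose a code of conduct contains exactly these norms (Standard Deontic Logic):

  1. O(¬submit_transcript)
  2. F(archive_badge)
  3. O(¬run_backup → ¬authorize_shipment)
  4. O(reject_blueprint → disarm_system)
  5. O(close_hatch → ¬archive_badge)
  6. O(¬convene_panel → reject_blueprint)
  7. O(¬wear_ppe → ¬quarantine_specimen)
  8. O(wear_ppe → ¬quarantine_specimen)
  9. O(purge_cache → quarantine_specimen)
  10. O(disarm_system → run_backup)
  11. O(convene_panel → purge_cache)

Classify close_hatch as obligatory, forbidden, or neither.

Premise 5 is O(close_hatch → ¬archive_badge); even if O(¬archive_badge) held, inferring O(close_hatch) would be affirming the consequent — invalid.
No premise or chain of K-axiom applications forces O(close_hatch), and none forces O(¬close_hatch). So close_hatch is neither obligatory nor forbidden under these norms.

Neither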